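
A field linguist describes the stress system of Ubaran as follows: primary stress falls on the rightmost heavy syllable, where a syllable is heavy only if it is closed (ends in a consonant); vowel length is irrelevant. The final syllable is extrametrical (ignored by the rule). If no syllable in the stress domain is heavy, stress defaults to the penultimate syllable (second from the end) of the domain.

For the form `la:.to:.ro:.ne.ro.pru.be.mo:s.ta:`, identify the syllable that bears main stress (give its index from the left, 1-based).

The final syllable (9, ta:) is extrametrical; the stress domain is syllables 1–8.
Weights: 1 la: L, 2 to: L, 3 ro: L, 4 ne L, 5 ro L, 6 pru L, 7 be L, 8 mo:s H.
Heavy syllables in the domain: 8. The rightmost is syllable 8 (mo:s).
Primary stress: syllable 8 → la:.to:.ro:.ne.ro.pru.be.ˈmo:s.ta:.

8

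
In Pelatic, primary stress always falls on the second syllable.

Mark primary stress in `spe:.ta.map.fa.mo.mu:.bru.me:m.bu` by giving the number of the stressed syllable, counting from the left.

2

The word has 9 syllables; the second syllable is syllable 2 (ta).
Primary stress: syllable 2 → spe:.ˈta.map.fa.mo.mu:.bru.me:m.bu.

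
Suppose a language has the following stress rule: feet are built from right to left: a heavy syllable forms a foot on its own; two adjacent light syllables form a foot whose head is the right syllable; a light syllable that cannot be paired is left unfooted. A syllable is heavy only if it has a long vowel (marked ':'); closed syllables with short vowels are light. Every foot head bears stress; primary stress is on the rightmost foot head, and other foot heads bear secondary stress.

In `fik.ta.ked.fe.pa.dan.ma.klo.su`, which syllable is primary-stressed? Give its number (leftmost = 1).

Weights: 1 fik L, 2 ta L, 3 ked L, 4 fe L, 5 pa L, 6 dan L, 7 ma L, 8 klo L, 9 su L.
Parse right to left (heavy = foot alone; LL = one foot; stranded L unfooted): fik (ta.ˈked) (fe.ˈpa) (dan.ˈma) (klo.ˈsu).
Foot heads: 3, 5, 7, 9.
Primary stress on the rightmost head = syllable 9.
Primary stress: syllable 9 → fik.ta.ked.fe.pa.dan.ma.klo.ˈsu.

9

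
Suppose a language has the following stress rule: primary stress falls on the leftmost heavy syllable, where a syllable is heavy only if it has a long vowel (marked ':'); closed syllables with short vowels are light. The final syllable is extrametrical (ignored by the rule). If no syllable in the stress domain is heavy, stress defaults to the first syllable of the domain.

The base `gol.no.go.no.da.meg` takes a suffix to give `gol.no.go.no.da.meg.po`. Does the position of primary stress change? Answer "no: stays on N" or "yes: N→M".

Base `gol.no.go.no.da.meg` (6 syllables):
  The final syllable (6, meg) is extrametrical; the stress domain is syllables 1–5.
  Weights: 1 gol L, 2 no L, 3 go L, 4 no L, 5 da L.
  No heavy syllable in the domain; default to the first syllable of the domain = syllable 1.
  → primary stress on syllable 1.
Suffixed `gol.no.go.no.da.meg.po` (7 syllables):
  The final syllable (7, po) is extrametrical; the stress domain is syllables 1–6.
  Weights: 1 gol L, 2 no L, 3 go L, 4 no L, 5 da L, 6 meg L.
  No heavy syllable in the domain; default to the first syllable of the domain = syllable 1.
  → primary stress on syllable 1.

no: stays on 1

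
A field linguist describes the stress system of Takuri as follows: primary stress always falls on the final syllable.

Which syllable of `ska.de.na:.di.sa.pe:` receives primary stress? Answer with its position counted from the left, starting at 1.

6

The word has 6 syllables; the final syllable is syllable 6 (pe:).
Primary stress: syllable 6 → ska.de.na:.di.sa.ˈpe:.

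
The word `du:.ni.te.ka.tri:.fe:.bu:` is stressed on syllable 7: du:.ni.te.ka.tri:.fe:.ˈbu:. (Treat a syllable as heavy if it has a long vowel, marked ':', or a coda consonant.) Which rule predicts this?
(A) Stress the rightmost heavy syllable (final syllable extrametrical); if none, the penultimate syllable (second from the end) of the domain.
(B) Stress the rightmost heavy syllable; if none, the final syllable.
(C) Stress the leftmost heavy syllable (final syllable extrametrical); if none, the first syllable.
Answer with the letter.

B

Rule A → syllable 6 (observed: 7).
Rule B → syllable 7 ✓.
Rule C → syllable 1 (observed: 7).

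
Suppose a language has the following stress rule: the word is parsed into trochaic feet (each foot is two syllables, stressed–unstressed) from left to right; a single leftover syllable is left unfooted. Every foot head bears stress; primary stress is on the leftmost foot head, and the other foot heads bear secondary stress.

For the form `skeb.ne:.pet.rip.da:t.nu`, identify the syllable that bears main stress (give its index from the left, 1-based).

1

Parse left to right into trochaic (ˈσσ) feet: (ˈskeb.ne:) (ˈpet.rip) (ˈda:t.nu).
Foot heads (stressed positions): 1, 3, 5.
End Rule Leftmost: primary stress on the leftmost head = syllable 1.
Primary stress: syllable 1 → ˈskeb.ne:.pet.rip.da:t.nu.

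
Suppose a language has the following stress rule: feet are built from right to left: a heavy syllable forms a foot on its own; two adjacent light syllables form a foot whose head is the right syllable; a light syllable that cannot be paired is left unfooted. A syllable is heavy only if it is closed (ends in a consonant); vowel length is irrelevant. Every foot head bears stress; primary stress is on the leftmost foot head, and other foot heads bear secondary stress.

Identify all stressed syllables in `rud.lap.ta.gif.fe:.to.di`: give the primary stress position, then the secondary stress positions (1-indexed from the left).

Weights: 1 rud H, 2 lap H, 3 ta L, 4 gif H, 5 fe: L, 6 to L, 7 di L.
Parse right to left (heavy = foot alone; LL = one foot; stranded L unfooted): (ˈrud) (ˈlap) ta (ˈgif) fe: (to.ˈdi).
Foot heads: 1, 2, 4, 7.
Primary stress on the leftmost head = syllable 1.
Secondary stress on 2, 4, 7: ˈrud.ˌlap.ta.ˌgif.fe:.to.ˌdi.

primary 1, secondary 2, 4, 7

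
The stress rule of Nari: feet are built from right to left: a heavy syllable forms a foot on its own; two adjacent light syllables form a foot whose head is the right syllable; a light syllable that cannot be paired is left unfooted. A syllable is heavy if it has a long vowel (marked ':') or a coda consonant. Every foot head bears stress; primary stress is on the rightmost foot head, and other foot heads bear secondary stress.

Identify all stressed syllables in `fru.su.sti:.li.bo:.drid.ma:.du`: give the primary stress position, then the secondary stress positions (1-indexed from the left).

Weights: 1 fru L, 2 su L, 3 sti: H, 4 li L, 5 bo: H, 6 drid H, 7 ma: H, 8 du L.
Parse right to left (heavy = foot alone; LL = one foot; stranded L unfooted): (fru.ˈsu) (ˈsti:) li (ˈbo:) (ˈdrid) (ˈma:) du.
Foot heads: 2, 3, 5, 6, 7.
Primary stress on the rightmost head = syllable 7.
Secondary stress on 2, 3, 5, 6: fru.ˌsu.ˌsti:.li.ˌbo:.ˌdrid.ˈma:.du.

primary 7, secondary 2, 3, 5, 6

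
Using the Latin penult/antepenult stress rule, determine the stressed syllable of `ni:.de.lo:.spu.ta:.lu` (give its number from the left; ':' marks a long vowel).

5

Classical Latin: stress the penult if heavy (long vowel or closed), else the antepenult.
Weights: 4 spu L, 5 ta: H, 6 lu L.
The penult (syllable 5, ta:) is heavy, so it takes stress.
Stress on syllable 5: ni:.de.lo:.spu.ˈta:.lu.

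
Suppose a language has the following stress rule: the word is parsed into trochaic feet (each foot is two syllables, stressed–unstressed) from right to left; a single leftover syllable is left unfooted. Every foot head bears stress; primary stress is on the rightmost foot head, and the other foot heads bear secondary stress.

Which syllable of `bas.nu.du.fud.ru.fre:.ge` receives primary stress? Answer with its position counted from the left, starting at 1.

6

Parse right to left into trochaic (ˈσσ) feet: bas (ˈnu.du) (ˈfud.ru) (ˈfre:.ge). Syllable 1 is left unfooted.
Foot heads (stressed positions): 2, 4, 6.
End Rule Rightmost: primary stress on the rightmost head = syllable 6.
Primary stress: syllable 6 → bas.nu.du.fud.ru.ˈfre:.ge.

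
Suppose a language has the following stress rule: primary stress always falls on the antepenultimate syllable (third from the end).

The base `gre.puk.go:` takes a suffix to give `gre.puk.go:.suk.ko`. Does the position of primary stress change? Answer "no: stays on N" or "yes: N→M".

yes: 1→3

Base `gre.puk.go:` (3 syllables):
  The word has 3 syllables; the antepenultimate syllable (third from the end) is syllable 1 (gre).
  → primary stress on syllable 1.
Suffixed `gre.puk.go:.suk.ko` (5 syllables):
  The word has 5 syllables; the antepenultimate syllable (third from the end) is syllable 3 (go:).
  → primary stress on syllable 3.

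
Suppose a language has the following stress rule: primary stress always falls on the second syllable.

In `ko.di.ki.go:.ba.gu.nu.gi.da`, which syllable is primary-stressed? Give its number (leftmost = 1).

2

The word has 9 syllables; the second syllable is syllable 2 (di).
Primary stress: syllable 2 → ko.ˈdi.ki.go:.ba.gu.nu.gi.da.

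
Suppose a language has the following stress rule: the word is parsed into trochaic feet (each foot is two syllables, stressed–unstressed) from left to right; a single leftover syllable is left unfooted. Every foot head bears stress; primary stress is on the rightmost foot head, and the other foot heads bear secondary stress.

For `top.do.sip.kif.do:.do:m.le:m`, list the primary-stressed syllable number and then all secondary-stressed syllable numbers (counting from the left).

primary 5, secondary 1, 3

Parse left to right into trochaic (ˈσσ) feet: (ˈtop.do) (ˈsip.kif) (ˈdo:.do:m) le:m. Syllable 7 is left unfooted.
Foot heads (stressed positions): 1, 3, 5.
End Rule Rightmost: primary stress on the rightmost head = syllable 5.
Secondary stress on 1, 3: ˌtop.do.ˌsip.kif.ˈdo:.do:m.le:m.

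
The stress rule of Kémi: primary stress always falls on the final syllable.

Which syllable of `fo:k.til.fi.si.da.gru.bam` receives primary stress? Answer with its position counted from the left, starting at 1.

The word has 7 syllables; the final syllable is syllable 7 (bam).
Primary stress: syllable 7 → fo:k.til.fi.si.da.gru.ˈbam.

7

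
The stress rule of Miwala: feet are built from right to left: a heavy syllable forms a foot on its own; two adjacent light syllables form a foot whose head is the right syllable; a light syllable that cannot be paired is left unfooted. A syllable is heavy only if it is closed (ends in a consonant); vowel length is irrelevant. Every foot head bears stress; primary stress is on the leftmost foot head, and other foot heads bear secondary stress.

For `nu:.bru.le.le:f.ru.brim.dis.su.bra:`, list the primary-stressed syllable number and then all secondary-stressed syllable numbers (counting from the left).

Weights: 1 nu: L, 2 bru L, 3 le L, 4 le:f H, 5 ru L, 6 brim H, 7 dis H, 8 su L, 9 bra: L.
Parse right to left (heavy = foot alone; LL = one foot; stranded L unfooted): nu: (bru.ˈle) (ˈle:f) ru (ˈbrim) (ˈdis) (su.ˈbra:).
Foot heads: 3, 4, 6, 7, 9.
Primary stress on the leftmost head = syllable 3.
Secondary stress on 4, 6, 7, 9: nu:.bru.ˈle.ˌle:f.ru.ˌbrim.ˌdis.su.ˌbra:.

primary 3, secondary 4, 6, 7, 9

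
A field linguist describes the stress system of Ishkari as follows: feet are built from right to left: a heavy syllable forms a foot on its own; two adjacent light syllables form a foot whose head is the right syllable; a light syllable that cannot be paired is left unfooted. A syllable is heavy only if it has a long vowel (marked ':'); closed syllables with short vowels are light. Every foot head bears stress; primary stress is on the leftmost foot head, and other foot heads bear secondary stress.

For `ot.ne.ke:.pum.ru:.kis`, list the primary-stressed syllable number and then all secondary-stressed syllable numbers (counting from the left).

primary 2, secondary 3, 5

Weights: 1 ot L, 2 ne L, 3 ke: H, 4 pum L, 5 ru: H, 6 kis L.
Parse right to left (heavy = foot alone; LL = one foot; stranded L unfooted): (ot.ˈne) (ˈke:) pum (ˈru:) kis.
Foot heads: 2, 3, 5.
Primary stress on the leftmost head = syllable 2.
Secondary stress on 3, 5: ot.ˈne.ˌke:.pum.ˌru:.kis.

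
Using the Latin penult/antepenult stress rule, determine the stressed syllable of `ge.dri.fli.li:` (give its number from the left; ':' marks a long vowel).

2

Classical Latin: stress the penult if heavy (long vowel or closed), else the antepenult.
Weights: 2 dri L, 3 fli L, 4 li: H.
The penult (syllable 3, fli) is light, so stress falls on the antepenult (syllable 2, dri).
Stress on syllable 2: ge.ˈdri.fli.li:.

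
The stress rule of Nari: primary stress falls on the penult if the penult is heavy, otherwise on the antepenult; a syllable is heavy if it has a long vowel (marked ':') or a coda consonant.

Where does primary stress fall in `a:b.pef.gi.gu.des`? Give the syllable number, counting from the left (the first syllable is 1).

3

Weights: 3 gi L, 4 gu L, 5 des H.
The penult (syllable 4, gu) is light, so stress falls on the antepenult (syllable 3, gi).
Primary stress: syllable 3 → a:b.pef.ˈgi.gu.des.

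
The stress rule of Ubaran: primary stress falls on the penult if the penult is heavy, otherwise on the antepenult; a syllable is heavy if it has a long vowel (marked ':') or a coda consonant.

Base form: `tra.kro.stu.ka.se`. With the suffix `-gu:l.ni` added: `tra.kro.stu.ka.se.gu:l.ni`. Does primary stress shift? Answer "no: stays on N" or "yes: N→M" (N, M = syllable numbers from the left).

yes: 3→6

Base `tra.kro.stu.ka.se` (5 syllables):
  Weights: 3 stu L, 4 ka L, 5 se L.
  The penult (syllable 4, ka) is light, so stress falls on the antepenult (syllable 3, stu).
  → primary stress on syllable 3.
Suffixed `tra.kro.stu.ka.se.gu:l.ni` (7 syllables):
  Weights: 5 se L, 6 gu:l H, 7 ni L.
  The penult (syllable 6, gu:l) is heavy, so it takes stress.
  → primary stress on syllable 6.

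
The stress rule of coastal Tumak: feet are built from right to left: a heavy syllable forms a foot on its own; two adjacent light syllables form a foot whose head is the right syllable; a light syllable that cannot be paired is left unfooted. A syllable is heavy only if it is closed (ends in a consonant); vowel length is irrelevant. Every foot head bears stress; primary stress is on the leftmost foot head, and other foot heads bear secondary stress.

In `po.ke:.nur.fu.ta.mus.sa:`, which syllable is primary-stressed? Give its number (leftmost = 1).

Weights: 1 po L, 2 ke: L, 3 nur H, 4 fu L, 5 ta L, 6 mus H, 7 sa: L.
Parse right to left (heavy = foot alone; LL = one foot; stranded L unfooted): (po.ˈke:) (ˈnur) (fu.ˈta) (ˈmus) sa:.
Foot heads: 2, 3, 5, 6.
Primary stress on the leftmost head = syllable 2.
Primary stress: syllable 2 → po.ˈke:.nur.fu.ta.mus.sa:.

2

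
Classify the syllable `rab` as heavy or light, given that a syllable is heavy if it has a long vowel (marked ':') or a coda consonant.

`rab`: short vowel, closed (coda /b/). Closed → heavy.

heavy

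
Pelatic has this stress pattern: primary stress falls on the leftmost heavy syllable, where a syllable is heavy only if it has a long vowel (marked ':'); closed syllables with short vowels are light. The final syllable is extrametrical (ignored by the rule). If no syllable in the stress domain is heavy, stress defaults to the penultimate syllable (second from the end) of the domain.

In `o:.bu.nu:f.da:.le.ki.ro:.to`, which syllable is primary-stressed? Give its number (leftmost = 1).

1

The final syllable (8, to) is extrametrical; the stress domain is syllables 1–7.
Weights: 1 o: H, 2 bu L, 3 nu:f H, 4 da: H, 5 le L, 6 ki L, 7 ro: H.
Heavy syllables in the domain: 1, 3, 4, 7. The leftmost is syllable 1 (o:).
Primary stress: syllable 1 → ˈo:.bu.nu:f.da:.le.ki.ro:.to.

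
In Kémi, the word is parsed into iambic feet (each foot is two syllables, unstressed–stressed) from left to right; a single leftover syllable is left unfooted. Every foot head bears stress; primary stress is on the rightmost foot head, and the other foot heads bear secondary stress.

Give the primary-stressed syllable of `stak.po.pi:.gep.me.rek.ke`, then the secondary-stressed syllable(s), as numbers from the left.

primary 6, secondary 2, 4

Parse left to right into iambic (σˈσ) feet: (stak.ˈpo) (pi:.ˈgep) (me.ˈrek) ke. Syllable 7 is left unfooted.
Foot heads (stressed positions): 2, 4, 6.
End Rule Rightmost: primary stress on the rightmost head = syllable 6.
Secondary stress on 2, 4: stak.ˌpo.pi:.ˌgep.me.ˈrek.ke.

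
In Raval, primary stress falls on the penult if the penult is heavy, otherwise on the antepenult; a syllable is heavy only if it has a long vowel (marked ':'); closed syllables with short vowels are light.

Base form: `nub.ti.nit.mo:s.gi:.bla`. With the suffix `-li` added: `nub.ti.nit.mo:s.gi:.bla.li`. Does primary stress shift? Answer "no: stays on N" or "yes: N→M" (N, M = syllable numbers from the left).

no: stays on 5

Base `nub.ti.nit.mo:s.gi:.bla` (6 syllables):
  Weights: 4 mo:s H, 5 gi: H, 6 bla L.
  The penult (syllable 5, gi:) is heavy, so it takes stress.
  → primary stress on syllable 5.
Suffixed `nub.ti.nit.mo:s.gi:.bla.li` (7 syllables):
  Weights: 5 gi: H, 6 bla L, 7 li L.
  The penult (syllable 6, bla) is light, so stress falls on the antepenult (syllable 5, gi:).
  → primary stress on syllable 5.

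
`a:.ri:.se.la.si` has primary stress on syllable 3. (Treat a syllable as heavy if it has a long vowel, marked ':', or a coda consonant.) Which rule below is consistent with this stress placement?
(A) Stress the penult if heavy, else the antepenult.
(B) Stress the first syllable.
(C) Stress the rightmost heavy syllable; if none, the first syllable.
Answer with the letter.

Rule A → syllable 3 ✓.
Rule B → syllable 1 (observed: 3).
Rule C → syllable 2 (observed: 3).

A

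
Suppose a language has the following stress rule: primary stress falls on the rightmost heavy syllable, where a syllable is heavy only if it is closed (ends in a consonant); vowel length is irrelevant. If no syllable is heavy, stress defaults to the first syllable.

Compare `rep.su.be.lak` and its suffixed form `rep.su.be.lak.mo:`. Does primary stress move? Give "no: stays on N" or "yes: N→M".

Base `rep.su.be.lak` (4 syllables):
  Weights: 1 rep H, 2 su L, 3 be L, 4 lak H.
  Heavy syllables in the domain: 1, 4. The rightmost is syllable 4 (lak).
  → primary stress on syllable 4.
Suffixed `rep.su.be.lak.mo:` (5 syllables):
  Weights: 1 rep H, 2 su L, 3 be L, 4 lak H, 5 mo: L.
  Heavy syllables in the domain: 1, 4. The rightmost is syllable 4 (lak).
  → primary stress on syllable 4.

no: stays on 4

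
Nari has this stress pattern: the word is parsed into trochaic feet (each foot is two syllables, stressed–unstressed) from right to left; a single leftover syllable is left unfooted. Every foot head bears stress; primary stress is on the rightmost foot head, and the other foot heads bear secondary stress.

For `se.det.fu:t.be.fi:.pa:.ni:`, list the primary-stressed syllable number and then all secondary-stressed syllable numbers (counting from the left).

primary 6, secondary 2, 4

Parse right to left into trochaic (ˈσσ) feet: se (ˈdet.fu:t) (ˈbe.fi:) (ˈpa:.ni:). Syllable 1 is left unfooted.
Foot heads (stressed positions): 2, 4, 6.
End Rule Rightmost: primary stress on the rightmost head = syllable 6.
Secondary stress on 2, 4: se.ˌdet.fu:t.ˌbe.fi:.ˈpa:.ni:.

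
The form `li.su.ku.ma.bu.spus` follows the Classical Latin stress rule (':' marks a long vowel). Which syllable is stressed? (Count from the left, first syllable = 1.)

4

Classical Latin: stress the penult if heavy (long vowel or closed), else the antepenult.
Weights: 4 ma L, 5 bu L, 6 spus H.
The penult (syllable 5, bu) is light, so stress falls on the antepenult (syllable 4, ma).
Stress on syllable 4: li.su.ku.ˈma.bu.spus.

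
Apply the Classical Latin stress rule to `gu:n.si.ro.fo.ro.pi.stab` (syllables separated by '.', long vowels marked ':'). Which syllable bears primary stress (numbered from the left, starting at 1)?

Classical Latin: stress the penult if heavy (long vowel or closed), else the antepenult.
Weights: 5 ro L, 6 pi L, 7 stab H.
The penult (syllable 6, pi) is light, so stress falls on the antepenult (syllable 5, ro).
Stress on syllable 5: gu:n.si.ro.fo.ˈro.pi.stab.

5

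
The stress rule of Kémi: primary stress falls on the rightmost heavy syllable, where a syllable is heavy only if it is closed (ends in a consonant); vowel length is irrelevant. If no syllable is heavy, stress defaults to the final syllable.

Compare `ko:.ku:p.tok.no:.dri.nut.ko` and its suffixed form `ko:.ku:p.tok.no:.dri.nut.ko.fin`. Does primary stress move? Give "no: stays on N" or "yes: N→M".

yes: 6→8

Base `ko:.ku:p.tok.no:.dri.nut.ko` (7 syllables):
  Weights: 1 ko: L, 2 ku:p H, 3 tok H, 4 no: L, 5 dri L, 6 nut H, 7 ko L.
  Heavy syllables in the domain: 2, 3, 6. The rightmost is syllable 6 (nut).
  → primary stress on syllable 6.
Suffixed `ko:.ku:p.tok.no:.dri.nut.ko.fin` (8 syllables):
  Weights: 1 ko: L, 2 ku:p H, 3 tok H, 4 no: L, 5 dri L, 6 nut H, 7 ko L, 8 fin H.
  Heavy syllables in the domain: 2, 3, 6, 8. The rightmost is syllable 8 (fin).
  → primary stress on syllable 8.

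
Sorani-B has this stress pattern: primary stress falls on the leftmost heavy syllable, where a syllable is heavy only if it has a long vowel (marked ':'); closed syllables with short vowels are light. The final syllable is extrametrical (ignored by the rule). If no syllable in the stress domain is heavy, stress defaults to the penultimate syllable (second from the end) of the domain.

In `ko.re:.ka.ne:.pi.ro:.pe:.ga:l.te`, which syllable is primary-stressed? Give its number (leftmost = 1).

The final syllable (9, te) is extrametrical; the stress domain is syllables 1–8.
Weights: 1 ko L, 2 re: H, 3 ka L, 4 ne: H, 5 pi L, 6 ro: H, 7 pe: H, 8 ga:l H.
Heavy syllables in the domain: 2, 4, 6, 7, 8. The leftmost is syllable 2 (re:).
Primary stress: syllable 2 → ko.ˈre:.ka.ne:.pi.ro:.pe:.ga:l.te.

2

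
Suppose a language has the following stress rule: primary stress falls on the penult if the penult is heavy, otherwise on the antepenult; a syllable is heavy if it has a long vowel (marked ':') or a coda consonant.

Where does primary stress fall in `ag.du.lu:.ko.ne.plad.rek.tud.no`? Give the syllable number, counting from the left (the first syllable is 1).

Weights: 7 rek H, 8 tud H, 9 no L.
The penult (syllable 8, tud) is heavy, so it takes stress.
Primary stress: syllable 8 → ag.du.lu:.ko.ne.plad.rek.ˈtud.no.

8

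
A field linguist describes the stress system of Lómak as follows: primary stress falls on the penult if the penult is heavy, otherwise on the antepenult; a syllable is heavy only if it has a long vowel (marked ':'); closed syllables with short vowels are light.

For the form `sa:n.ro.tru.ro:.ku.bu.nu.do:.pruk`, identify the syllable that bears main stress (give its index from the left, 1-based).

Weights: 7 nu L, 8 do: H, 9 pruk L.
The penult (syllable 8, do:) is heavy, so it takes stress.
Primary stress: syllable 8 → sa:n.ro.tru.ro:.ku.bu.nu.ˈdo:.pruk.

8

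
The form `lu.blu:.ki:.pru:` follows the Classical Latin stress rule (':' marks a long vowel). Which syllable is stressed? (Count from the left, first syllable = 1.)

3

Classical Latin: stress the penult if heavy (long vowel or closed), else the antepenult.
Weights: 2 blu: H, 3 ki: H, 4 pru: H.
The penult (syllable 3, ki:) is heavy, so it takes stress.
Stress on syllable 3: lu.blu:.ˈki:.pru:.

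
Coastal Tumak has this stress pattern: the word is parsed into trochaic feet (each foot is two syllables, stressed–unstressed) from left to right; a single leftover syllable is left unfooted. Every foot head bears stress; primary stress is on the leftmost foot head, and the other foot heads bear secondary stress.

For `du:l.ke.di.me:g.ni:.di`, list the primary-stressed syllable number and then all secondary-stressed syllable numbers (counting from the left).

Parse left to right into trochaic (ˈσσ) feet: (ˈdu:l.ke) (ˈdi.me:g) (ˈni:.di).
Foot heads (stressed positions): 1, 3, 5.
End Rule Leftmost: primary stress on the leftmost head = syllable 1.
Secondary stress on 3, 5: ˈdu:l.ke.ˌdi.me:g.ˌni:.di.

primary 1, secondary 3, 5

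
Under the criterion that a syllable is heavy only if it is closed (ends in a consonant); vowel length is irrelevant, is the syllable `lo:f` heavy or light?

heavy

`lo:f`: long vowel, closed (coda /f/). Closed (coda /f/) → heavy.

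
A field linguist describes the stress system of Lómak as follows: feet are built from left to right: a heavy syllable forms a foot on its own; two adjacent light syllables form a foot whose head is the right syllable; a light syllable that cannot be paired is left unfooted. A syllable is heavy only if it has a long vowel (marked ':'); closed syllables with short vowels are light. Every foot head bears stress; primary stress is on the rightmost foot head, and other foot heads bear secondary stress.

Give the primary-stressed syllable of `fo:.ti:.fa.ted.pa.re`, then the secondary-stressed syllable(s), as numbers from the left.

Weights: 1 fo: H, 2 ti: H, 3 fa L, 4 ted L, 5 pa L, 6 re L.
Parse left to right (heavy = foot alone; LL = one foot; stranded L unfooted): (ˈfo:) (ˈti:) (fa.ˈted) (pa.ˈre).
Foot heads: 1, 2, 4, 6.
Primary stress on the rightmost head = syllable 6.
Secondary stress on 1, 2, 4: ˌfo:.ˌti:.fa.ˌted.pa.ˈre.

primary 6, secondary 1, 2, 4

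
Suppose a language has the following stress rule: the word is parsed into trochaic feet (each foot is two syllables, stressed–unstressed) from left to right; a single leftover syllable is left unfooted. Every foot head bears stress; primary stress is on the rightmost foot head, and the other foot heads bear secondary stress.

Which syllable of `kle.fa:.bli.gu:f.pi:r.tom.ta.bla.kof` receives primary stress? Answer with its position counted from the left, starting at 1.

Parse left to right into trochaic (ˈσσ) feet: (ˈkle.fa:) (ˈbli.gu:f) (ˈpi:r.tom) (ˈta.bla) kof. Syllable 9 is left unfooted.
Foot heads (stressed positions): 1, 3, 5, 7.
End Rule Rightmost: primary stress on the rightmost head = syllable 7.
Primary stress: syllable 7 → kle.fa:.bli.gu:f.pi:r.tom.ˈta.bla.kof.

7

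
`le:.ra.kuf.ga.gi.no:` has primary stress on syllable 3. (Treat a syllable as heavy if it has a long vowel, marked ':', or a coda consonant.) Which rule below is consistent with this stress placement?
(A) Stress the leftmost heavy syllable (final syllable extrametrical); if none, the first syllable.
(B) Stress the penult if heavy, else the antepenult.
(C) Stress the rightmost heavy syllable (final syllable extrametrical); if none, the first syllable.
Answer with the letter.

Rule A → syllable 1 (observed: 3).
Rule B → syllable 4 (observed: 3).
Rule C → syllable 3 ✓.

C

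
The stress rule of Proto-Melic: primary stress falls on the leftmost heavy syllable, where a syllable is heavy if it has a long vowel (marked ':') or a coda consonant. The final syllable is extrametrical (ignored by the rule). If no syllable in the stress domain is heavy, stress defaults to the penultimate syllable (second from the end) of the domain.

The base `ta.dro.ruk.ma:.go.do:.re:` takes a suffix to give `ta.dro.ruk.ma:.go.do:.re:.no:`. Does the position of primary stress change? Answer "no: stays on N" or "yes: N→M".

no: stays on 3

Base `ta.dro.ruk.ma:.go.do:.re:` (7 syllables):
  The final syllable (7, re:) is extrametrical; the stress domain is syllables 1–6.
  Weights: 1 ta L, 2 dro L, 3 ruk H, 4 ma: H, 5 go L, 6 do: H.
  Heavy syllables in the domain: 3, 4, 6. The leftmost is syllable 3 (ruk).
  → primary stress on syllable 3.
Suffixed `ta.dro.ruk.ma:.go.do:.re:.no:` (8 syllables):
  The final syllable (8, no:) is extrametrical; the stress domain is syllables 1–7.
  Weights: 1 ta L, 2 dro L, 3 ruk H, 4 ma: H, 5 go L, 6 do: H, 7 re: H.
  Heavy syllables in the domain: 3, 4, 6, 7. The leftmost is syllable 3 (ruk).
  → primary stress on syllable 3.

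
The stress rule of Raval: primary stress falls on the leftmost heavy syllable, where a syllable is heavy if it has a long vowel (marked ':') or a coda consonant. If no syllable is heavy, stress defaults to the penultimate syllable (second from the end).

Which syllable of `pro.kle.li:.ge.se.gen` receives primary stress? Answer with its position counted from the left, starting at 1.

3

Weights: 1 pro L, 2 kle L, 3 li: H, 4 ge L, 5 se L, 6 gen H.
Heavy syllables in the domain: 3, 6. The leftmost is syllable 3 (li:).
Primary stress: syllable 3 → pro.kle.ˈli:.ge.se.gen.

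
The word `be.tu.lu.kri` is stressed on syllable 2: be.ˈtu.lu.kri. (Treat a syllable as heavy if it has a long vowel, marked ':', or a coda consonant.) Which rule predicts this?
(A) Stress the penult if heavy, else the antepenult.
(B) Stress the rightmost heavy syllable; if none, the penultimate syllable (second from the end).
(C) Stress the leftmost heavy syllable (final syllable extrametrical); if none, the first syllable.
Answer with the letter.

Rule A → syllable 2 ✓.
Rule B → syllable 3 (observed: 2).
Rule C → syllable 1 (observed: 2).

A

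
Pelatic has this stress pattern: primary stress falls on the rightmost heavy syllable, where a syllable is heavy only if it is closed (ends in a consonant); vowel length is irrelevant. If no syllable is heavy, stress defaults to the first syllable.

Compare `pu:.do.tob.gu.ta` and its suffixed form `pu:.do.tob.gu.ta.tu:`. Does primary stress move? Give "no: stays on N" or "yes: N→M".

no: stays on 3

Base `pu:.do.tob.gu.ta` (5 syllables):
  Weights: 1 pu: L, 2 do L, 3 tob H, 4 gu L, 5 ta L.
  Heavy syllables in the domain: 3. The rightmost is syllable 3 (tob).
  → primary stress on syllable 3.
Suffixed `pu:.do.tob.gu.ta.tu:` (6 syllables):
  Weights: 1 pu: L, 2 do L, 3 tob H, 4 gu L, 5 ta L, 6 tu: L.
  Heavy syllables in the domain: 3. The rightmost is syllable 3 (tob).
  → primary stress on syllable 3.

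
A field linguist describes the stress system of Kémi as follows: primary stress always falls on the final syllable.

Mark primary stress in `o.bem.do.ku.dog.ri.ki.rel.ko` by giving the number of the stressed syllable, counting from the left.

The word has 9 syllables; the final syllable is syllable 9 (ko).
Primary stress: syllable 9 → o.bem.do.ku.dog.ri.ki.rel.ˈko.

9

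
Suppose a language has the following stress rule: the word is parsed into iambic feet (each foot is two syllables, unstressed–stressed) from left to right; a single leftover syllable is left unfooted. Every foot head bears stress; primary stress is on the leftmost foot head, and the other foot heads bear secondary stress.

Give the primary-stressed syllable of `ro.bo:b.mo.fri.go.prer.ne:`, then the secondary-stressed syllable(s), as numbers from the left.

Parse left to right into iambic (σˈσ) feet: (ro.ˈbo:b) (mo.ˈfri) (go.ˈprer) ne:. Syllable 7 is left unfooted.
Foot heads (stressed positions): 2, 4, 6.
End Rule Leftmost: primary stress on the leftmost head = syllable 2.
Secondary stress on 4, 6: ro.ˈbo:b.mo.ˌfri.go.ˌprer.ne:.

primary 2, secondary 4, 6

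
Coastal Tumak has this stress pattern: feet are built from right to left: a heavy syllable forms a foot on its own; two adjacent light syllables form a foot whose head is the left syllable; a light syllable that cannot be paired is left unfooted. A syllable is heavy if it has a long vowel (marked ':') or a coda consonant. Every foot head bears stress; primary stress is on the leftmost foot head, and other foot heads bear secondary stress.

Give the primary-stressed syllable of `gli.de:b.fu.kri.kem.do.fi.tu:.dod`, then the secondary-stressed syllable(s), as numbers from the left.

Weights: 1 gli L, 2 de:b H, 3 fu L, 4 kri L, 5 kem H, 6 do L, 7 fi L, 8 tu: H, 9 dod H.
Parse right to left (heavy = foot alone; LL = one foot; stranded L unfooted): gli (ˈde:b) (ˈfu.kri) (ˈkem) (ˈdo.fi) (ˈtu:) (ˈdod).
Foot heads: 2, 3, 5, 6, 8, 9.
Primary stress on the leftmost head = syllable 2.
Secondary stress on 3, 5, 6, 8, 9: gli.ˈde:b.ˌfu.kri.ˌkem.ˌdo.fi.ˌtu:.ˌdod.

primary 2, secondary 3, 5, 6, 8, 9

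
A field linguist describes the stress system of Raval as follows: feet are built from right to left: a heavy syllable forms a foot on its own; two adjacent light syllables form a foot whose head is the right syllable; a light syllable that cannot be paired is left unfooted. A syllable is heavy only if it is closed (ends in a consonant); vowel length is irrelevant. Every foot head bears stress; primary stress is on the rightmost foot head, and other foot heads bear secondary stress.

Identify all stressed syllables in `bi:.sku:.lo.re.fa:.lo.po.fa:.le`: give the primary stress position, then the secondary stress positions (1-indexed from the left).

primary 9, secondary 3, 5, 7

Weights: 1 bi: L, 2 sku: L, 3 lo L, 4 re L, 5 fa: L, 6 lo L, 7 po L, 8 fa: L, 9 le L.
Parse right to left (heavy = foot alone; LL = one foot; stranded L unfooted): bi: (sku:.ˈlo) (re.ˈfa:) (lo.ˈpo) (fa:.ˈle).
Foot heads: 3, 5, 7, 9.
Primary stress on the rightmost head = syllable 9.
Secondary stress on 3, 5, 7: bi:.sku:.ˌlo.re.ˌfa:.lo.ˌpo.fa:.ˈle.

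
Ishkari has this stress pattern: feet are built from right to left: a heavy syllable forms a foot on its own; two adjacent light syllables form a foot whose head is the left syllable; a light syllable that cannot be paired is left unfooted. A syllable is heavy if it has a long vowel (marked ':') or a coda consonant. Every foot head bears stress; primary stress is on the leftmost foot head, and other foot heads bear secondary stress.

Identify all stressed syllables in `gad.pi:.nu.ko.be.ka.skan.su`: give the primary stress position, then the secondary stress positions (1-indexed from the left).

Weights: 1 gad H, 2 pi: H, 3 nu L, 4 ko L, 5 be L, 6 ka L, 7 skan H, 8 su L.
Parse right to left (heavy = foot alone; LL = one foot; stranded L unfooted): (ˈgad) (ˈpi:) (ˈnu.ko) (ˈbe.ka) (ˈskan) su.
Foot heads: 1, 2, 3, 5, 7.
Primary stress on the leftmost head = syllable 1.
Secondary stress on 2, 3, 5, 7: ˈgad.ˌpi:.ˌnu.ko.ˌbe.ka.ˌskan.su.

primary 1, secondary 2, 3, 5, 7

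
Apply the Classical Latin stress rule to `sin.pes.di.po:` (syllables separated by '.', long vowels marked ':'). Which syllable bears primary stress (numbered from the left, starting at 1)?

2

Classical Latin: stress the penult if heavy (long vowel or closed), else the antepenult.
Weights: 2 pes H, 3 di L, 4 po: H.
The penult (syllable 3, di) is light, so stress falls on the antepenult (syllable 2, pes).
Stress on syllable 2: sin.ˈpes.di.po:.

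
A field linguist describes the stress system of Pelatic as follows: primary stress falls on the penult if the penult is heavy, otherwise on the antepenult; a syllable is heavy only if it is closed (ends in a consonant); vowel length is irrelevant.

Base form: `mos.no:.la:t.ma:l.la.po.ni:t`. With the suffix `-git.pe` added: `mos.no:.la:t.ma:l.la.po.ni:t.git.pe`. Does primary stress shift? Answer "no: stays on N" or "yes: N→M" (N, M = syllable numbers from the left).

Base `mos.no:.la:t.ma:l.la.po.ni:t` (7 syllables):
  Weights: 5 la L, 6 po L, 7 ni:t H.
  The penult (syllable 6, po) is light, so stress falls on the antepenult (syllable 5, la).
  → primary stress on syllable 5.
Suffixed `mos.no:.la:t.ma:l.la.po.ni:t.git.pe` (9 syllables):
  Weights: 7 ni:t H, 8 git H, 9 pe L.
  The penult (syllable 8, git) is heavy, so it takes stress.
  → primary stress on syllable 8.

yes: 5→8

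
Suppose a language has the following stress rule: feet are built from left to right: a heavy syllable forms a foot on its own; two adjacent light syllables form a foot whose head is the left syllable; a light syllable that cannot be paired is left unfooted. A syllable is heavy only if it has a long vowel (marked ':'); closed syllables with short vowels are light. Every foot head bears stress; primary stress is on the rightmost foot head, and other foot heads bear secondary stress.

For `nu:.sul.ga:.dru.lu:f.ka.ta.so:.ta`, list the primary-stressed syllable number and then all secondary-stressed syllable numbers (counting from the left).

primary 8, secondary 1, 3, 5, 6

Weights: 1 nu: H, 2 sul L, 3 ga: H, 4 dru L, 5 lu:f H, 6 ka L, 7 ta L, 8 so: H, 9 ta L.
Parse left to right (heavy = foot alone; LL = one foot; stranded L unfooted): (ˈnu:) sul (ˈga:) dru (ˈlu:f) (ˈka.ta) (ˈso:) ta.
Foot heads: 1, 3, 5, 6, 8.
Primary stress on the rightmost head = syllable 8.
Secondary stress on 1, 3, 5, 6: ˌnu:.sul.ˌga:.dru.ˌlu:f.ˌka.ta.ˈso:.ta.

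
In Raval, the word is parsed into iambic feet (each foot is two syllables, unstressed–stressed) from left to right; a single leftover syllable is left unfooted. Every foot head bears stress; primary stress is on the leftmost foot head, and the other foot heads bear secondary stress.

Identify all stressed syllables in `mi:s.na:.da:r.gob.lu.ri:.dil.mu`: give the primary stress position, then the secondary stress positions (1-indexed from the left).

Parse left to right into iambic (σˈσ) feet: (mi:s.ˈna:) (da:r.ˈgob) (lu.ˈri:) (dil.ˈmu).
Foot heads (stressed positions): 2, 4, 6, 8.
End Rule Leftmost: primary stress on the leftmost head = syllable 2.
Secondary stress on 4, 6, 8: mi:s.ˈna:.da:r.ˌgob.lu.ˌri:.dil.ˌmu.

primary 2, secondary 4, 6, 8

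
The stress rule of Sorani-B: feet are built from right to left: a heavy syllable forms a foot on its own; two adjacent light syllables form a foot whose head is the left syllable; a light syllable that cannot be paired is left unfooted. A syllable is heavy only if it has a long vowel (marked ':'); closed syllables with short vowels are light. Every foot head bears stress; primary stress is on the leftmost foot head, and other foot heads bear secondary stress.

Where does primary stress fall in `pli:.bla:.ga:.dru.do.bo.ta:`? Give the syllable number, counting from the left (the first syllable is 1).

1

Weights: 1 pli: H, 2 bla: H, 3 ga: H, 4 dru L, 5 do L, 6 bo L, 7 ta: H.
Parse right to left (heavy = foot alone; LL = one foot; stranded L unfooted): (ˈpli:) (ˈbla:) (ˈga:) dru (ˈdo.bo) (ˈta:).
Foot heads: 1, 2, 3, 5, 7.
Primary stress on the leftmost head = syllable 1.
Primary stress: syllable 1 → ˈpli:.bla:.ga:.dru.do.bo.ta:.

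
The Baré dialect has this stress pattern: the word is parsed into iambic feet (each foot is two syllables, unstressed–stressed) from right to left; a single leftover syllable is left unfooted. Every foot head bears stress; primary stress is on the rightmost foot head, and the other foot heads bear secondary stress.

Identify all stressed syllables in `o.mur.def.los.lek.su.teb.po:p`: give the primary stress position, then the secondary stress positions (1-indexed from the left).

Parse right to left into iambic (σˈσ) feet: (o.ˈmur) (def.ˈlos) (lek.ˈsu) (teb.ˈpo:p).
Foot heads (stressed positions): 2, 4, 6, 8.
End Rule Rightmost: primary stress on the rightmost head = syllable 8.
Secondary stress on 2, 4, 6: o.ˌmur.def.ˌlos.lek.ˌsu.teb.ˈpo:p.

primary 8, secondary 2, 4, 6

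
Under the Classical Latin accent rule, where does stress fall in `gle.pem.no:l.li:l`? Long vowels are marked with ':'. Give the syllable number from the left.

Classical Latin: stress the penult if heavy (long vowel or closed), else the antepenult.
Weights: 2 pem H, 3 no:l H, 4 li:l H.
The penult (syllable 3, no:l) is heavy, so it takes stress.
Stress on syllable 3: gle.pem.ˈno:l.li:l.

3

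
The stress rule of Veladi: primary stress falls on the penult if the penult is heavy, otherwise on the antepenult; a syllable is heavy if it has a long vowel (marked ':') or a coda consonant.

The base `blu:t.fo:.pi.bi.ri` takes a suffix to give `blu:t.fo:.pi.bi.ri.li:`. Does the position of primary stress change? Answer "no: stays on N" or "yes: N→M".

Base `blu:t.fo:.pi.bi.ri` (5 syllables):
  Weights: 3 pi L, 4 bi L, 5 ri L.
  The penult (syllable 4, bi) is light, so stress falls on the antepenult (syllable 3, pi).
  → primary stress on syllable 3.
Suffixed `blu:t.fo:.pi.bi.ri.li:` (6 syllables):
  Weights: 4 bi L, 5 ri L, 6 li: H.
  The penult (syllable 5, ri) is light, so stress falls on the antepenult (syllable 4, bi).
  → primary stress on syllable 4.

yes: 3→4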